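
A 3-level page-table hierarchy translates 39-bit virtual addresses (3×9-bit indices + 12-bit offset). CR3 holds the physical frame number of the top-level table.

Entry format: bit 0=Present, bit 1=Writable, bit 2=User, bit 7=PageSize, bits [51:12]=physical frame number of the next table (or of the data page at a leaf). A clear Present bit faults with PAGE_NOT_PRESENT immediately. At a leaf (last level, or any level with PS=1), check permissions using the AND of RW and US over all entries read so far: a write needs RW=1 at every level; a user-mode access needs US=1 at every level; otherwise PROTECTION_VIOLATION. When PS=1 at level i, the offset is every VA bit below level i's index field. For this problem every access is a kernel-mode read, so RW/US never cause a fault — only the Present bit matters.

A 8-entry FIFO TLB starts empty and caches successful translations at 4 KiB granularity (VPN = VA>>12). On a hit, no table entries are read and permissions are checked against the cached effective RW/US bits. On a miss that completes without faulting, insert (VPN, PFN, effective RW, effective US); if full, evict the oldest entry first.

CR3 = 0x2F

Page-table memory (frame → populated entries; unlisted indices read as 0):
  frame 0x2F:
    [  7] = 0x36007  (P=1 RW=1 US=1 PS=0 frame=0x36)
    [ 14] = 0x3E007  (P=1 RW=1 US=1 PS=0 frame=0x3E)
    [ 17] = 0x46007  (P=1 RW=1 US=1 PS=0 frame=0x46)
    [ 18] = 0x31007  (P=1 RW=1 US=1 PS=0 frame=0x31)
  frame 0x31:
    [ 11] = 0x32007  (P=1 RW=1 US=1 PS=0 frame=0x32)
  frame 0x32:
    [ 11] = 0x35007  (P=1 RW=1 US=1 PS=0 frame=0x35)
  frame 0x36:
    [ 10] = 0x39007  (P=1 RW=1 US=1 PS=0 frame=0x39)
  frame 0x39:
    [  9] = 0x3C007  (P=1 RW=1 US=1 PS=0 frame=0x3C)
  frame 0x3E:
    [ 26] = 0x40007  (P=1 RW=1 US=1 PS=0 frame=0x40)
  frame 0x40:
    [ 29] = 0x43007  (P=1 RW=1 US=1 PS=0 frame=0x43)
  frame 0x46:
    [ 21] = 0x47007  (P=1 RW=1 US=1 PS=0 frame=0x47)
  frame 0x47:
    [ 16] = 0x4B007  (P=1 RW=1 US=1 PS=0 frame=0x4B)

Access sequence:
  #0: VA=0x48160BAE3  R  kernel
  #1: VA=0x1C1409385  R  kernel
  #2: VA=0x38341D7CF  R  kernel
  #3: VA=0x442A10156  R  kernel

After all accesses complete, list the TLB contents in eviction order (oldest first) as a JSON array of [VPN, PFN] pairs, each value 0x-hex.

Per-access translation:
#0 VA=0x48160BAE3 (r,kernel):
  lvl0: tbl 0x2F, slot 18 ⇒ 0x31007 (P1/RW1/US1/PS0)
  lvl1: tbl 0x31, slot 11 ⇒ 0x32007 (P1/RW1/US1/PS0)
  lvl2: tbl 0x32, slot 11 ⇒ 0x35007 (P1/RW1/US1/PS0)
  ⇒ phys 0x35AE3  [3 reads]
#1 VA=0x1C1409385 (r,kernel):
  lvl0: tbl 0x2F, slot 7 ⇒ 0x36007 (P1/RW1/US1/PS0)
  lvl1: tbl 0x36, slot 10 ⇒ 0x39007 (P1/RW1/US1/PS0)
  lvl2: tbl 0x39, slot 9 ⇒ 0x3C007 (P1/RW1/US1/PS0)
  ⇒ phys 0x3C385  [3 reads]
#2 VA=0x38341D7CF (r,kernel):
  lvl0: tbl 0x2F, slot 14 ⇒ 0x3E007 (P1/RW1/US1/PS0)
  lvl1: tbl 0x3E, slot 26 ⇒ 0x40007 (P1/RW1/US1/PS0)
  lvl2: tbl 0x40, slot 29 ⇒ 0x43007 (P1/RW1/US1/PS0)
  ⇒ phys 0x437CF  [3 reads]
#3 VA=0x442A10156 (r,kernel):
  lvl0: tbl 0x2F, slot 17 ⇒ 0x46007 (P1/RW1/US1/PS0)
  lvl1: tbl 0x46, slot 21 ⇒ 0x47007 (P1/RW1/US1/PS0)
  lvl2: tbl 0x47, slot 16 ⇒ 0x4B007 (P1/RW1/US1/PS0)
  ⇒ phys 0x4B156  [3 reads]

TLB: [["0x48160B", "0x35"], ["0x1C1409", "0x3C"], ["0x38341D", "0x43"], ["0x442A10", "0x4B"]]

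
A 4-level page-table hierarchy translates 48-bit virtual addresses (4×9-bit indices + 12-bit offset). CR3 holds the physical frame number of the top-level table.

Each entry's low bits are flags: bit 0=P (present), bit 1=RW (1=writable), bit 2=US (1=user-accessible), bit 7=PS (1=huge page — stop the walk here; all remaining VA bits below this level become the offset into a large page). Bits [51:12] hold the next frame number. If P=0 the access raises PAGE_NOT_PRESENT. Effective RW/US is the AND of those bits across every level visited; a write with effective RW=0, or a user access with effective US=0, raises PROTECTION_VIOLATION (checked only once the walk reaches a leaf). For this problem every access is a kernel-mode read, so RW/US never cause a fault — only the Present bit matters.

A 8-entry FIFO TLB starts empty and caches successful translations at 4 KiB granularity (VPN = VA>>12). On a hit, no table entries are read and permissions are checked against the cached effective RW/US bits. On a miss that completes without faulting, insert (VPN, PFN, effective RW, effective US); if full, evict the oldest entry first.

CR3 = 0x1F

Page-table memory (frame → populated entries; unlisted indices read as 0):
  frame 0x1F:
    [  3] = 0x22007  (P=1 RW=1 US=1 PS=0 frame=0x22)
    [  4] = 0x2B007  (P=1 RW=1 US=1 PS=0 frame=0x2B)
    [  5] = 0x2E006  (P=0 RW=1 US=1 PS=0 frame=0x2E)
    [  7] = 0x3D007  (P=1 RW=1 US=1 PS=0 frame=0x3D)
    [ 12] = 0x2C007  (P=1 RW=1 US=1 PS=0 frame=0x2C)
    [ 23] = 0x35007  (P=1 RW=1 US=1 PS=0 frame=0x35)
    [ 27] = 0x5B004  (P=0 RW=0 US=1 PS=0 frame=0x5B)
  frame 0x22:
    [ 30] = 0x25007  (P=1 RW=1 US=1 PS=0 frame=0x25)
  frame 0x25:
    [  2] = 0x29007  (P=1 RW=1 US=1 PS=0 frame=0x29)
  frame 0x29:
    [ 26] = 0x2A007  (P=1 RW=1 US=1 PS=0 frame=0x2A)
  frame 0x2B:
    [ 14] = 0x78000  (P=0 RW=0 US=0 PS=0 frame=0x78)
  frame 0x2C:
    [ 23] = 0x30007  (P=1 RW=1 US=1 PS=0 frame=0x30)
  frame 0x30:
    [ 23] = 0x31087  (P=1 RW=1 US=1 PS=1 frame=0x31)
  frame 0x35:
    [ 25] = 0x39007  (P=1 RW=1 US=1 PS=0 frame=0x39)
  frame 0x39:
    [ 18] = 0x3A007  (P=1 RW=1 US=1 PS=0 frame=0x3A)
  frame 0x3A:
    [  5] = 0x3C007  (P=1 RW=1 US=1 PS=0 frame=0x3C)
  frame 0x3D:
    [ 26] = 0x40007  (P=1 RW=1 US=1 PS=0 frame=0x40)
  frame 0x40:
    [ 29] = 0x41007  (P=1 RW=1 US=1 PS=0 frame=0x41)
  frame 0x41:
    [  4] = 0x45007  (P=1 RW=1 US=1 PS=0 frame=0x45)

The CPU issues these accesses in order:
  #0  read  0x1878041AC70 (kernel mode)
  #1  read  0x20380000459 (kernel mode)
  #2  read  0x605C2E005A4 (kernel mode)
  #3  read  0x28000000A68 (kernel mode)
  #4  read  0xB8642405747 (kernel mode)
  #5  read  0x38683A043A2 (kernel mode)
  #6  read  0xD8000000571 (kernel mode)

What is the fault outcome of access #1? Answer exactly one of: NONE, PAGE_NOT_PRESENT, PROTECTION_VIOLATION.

Per-access translation:
#0 VA=0x1878041AC70 (r,kernel):
  L0 @0x1F[3] → 0x22007  P=1,RW=1,US=1,PS=0
  L1 @0x22[30] → 0x25007  P=1,RW=1,US=1,PS=0
  L2 @0x25[2] → 0x29007  P=1,RW=1,US=1,PS=0
  L3 @0x29[26] → 0x2A007  P=1,RW=1,US=1,PS=0
  → PA=0x2AC70  (4 entries read)
#1 VA=0x20380000459 (r,kernel):
  L0 @0x1F[4] → 0x2B007  P=1,RW=1,US=1,PS=0
  L1 @0x2B[14] → 0x78000  P=0,RW=0,US=0,PS=0
  ✗ PAGE_NOT_PRESENT  [2 reads]
#2 VA=0x605C2E005A4 (r,kernel):
  L0 @0x1F[12] → 0x2C007  P=1,RW=1,US=1,PS=0
  L1 @0x2C[23] → 0x30007  P=1,RW=1,US=1,PS=0
  L2 @0x30[23] → 0x31087  P=1,RW=1,US=1,PS=1
  → PA=0x315A4 (huge @L2)  (3 entries read)
#3 VA=0x28000000A68 (r,kernel):
  L0 @0x1F[5] → 0x2E006  P=0,RW=1,US=1,PS=0
  ✗ PAGE_NOT_PRESENT  [1 reads]
#4 VA=0xB8642405747 (r,kernel):
  L0 @0x1F[23] → 0x35007  P=1,RW=1,US=1,PS=0
  L1 @0x35[25] → 0x39007  P=1,RW=1,US=1,PS=0
  L2 @0x39[18] → 0x3A007  P=1,RW=1,US=1,PS=0
  L3 @0x3A[5] → 0x3C007  P=1,RW=1,US=1,PS=0
  → PA=0x3C747  (4 entries read)
#5 VA=0x38683A043A2 (r,kernel):
  L0 @0x1F[7] → 0x3D007  P=1,RW=1,US=1,PS=0
  L1 @0x3D[26] → 0x40007  P=1,RW=1,US=1,PS=0
  L2 @0x40[29] → 0x41007  P=1,RW=1,US=1,PS=0
  L3 @0x41[4] → 0x45007  P=1,RW=1,US=1,PS=0
  → PA=0x453A2  (4 entries read)
#6 VA=0xD8000000571 (r,kernel):
  L0 @0x1F[27] → 0x5B004  P=0,RW=0,US=1,PS=0
  ✗ PAGE_NOT_PRESENT  [1 reads]

Access #1 fault: PAGE_NOT_PRESENT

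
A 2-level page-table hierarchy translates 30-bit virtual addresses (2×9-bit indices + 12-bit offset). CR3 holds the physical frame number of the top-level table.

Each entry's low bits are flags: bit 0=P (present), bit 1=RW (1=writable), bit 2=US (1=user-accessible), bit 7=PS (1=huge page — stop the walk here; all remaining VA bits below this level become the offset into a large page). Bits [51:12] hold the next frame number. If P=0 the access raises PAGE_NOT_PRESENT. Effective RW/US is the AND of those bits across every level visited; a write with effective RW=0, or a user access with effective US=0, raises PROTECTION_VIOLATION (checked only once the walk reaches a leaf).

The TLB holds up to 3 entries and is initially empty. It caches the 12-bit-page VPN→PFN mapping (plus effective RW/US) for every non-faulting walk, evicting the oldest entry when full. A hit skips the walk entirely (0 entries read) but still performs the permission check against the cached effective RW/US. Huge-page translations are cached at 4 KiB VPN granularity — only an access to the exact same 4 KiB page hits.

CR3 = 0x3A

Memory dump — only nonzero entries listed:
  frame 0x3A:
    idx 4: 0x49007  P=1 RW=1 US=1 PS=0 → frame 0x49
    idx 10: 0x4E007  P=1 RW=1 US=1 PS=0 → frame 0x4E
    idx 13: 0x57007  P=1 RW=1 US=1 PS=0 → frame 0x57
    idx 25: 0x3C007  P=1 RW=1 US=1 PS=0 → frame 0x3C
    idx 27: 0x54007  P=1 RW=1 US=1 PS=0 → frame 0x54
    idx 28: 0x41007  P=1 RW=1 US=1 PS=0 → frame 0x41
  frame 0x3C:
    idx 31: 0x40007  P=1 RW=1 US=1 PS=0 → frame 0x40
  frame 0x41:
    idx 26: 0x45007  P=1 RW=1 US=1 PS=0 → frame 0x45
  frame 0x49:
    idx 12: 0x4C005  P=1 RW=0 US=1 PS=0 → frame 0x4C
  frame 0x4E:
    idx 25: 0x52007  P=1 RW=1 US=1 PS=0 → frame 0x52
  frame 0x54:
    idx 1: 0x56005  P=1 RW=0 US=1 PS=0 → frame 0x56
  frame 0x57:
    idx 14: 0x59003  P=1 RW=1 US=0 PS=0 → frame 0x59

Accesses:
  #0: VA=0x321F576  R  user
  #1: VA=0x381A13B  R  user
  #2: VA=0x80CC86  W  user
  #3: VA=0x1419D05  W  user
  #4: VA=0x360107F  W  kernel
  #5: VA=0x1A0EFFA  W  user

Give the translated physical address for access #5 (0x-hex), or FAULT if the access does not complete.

Walk each access:
#0 VA=0x321F576 (r,user):
  [0] read 0x3A idx=25: raw=0x3C007 flags P=1 W=1 U=1 S=0
  [1] read 0x3C idx=31: raw=0x40007 flags P=1 W=1 U=1 S=0
  ✓ 0x40576  — 2 lookups
#1 VA=0x381A13B (r,user):
  [0] read 0x3A idx=28: raw=0x41007 flags P=1 W=1 U=1 S=0
  [1] read 0x41 idx=26: raw=0x45007 flags P=1 W=1 U=1 S=0
  ✓ 0x4513B  — 2 lookups
#2 VA=0x80CC86 (w,user):
  [0] read 0x3A idx=4: raw=0x49007 flags P=1 W=1 U=1 S=0
  [1] read 0x49 idx=12: raw=0x4C005 flags P=1 W=0 U=1 S=0
  ✗ PROTECTION_VIOLATION  [2 reads]
#3 VA=0x1419D05 (w,user):
  [0] read 0x3A idx=10: raw=0x4E007 flags P=1 W=1 U=1 S=0
  [1] read 0x4E idx=25: raw=0x52007 flags P=1 W=1 U=1 S=0
  ✓ 0x52D05  — 2 lookups
#4 VA=0x360107F (w,kernel):
  [0] read 0x3A idx=27: raw=0x54007 flags P=1 W=1 U=1 S=0
  [1] read 0x54 idx=1: raw=0x56005 flags P=1 W=0 U=1 S=0
  ✗ PROTECTION_VIOLATION  [2 reads]
#5 VA=0x1A0EFFA (w,user):
  [0] read 0x3A idx=13: raw=0x57007 flags P=1 W=1 U=1 S=0
  [1] read 0x57 idx=14: raw=0x59003 flags P=1 W=1 U=0 S=0
  ✗ PROTECTION_VIOLATION  [2 reads]

Access #5 PA: FAULT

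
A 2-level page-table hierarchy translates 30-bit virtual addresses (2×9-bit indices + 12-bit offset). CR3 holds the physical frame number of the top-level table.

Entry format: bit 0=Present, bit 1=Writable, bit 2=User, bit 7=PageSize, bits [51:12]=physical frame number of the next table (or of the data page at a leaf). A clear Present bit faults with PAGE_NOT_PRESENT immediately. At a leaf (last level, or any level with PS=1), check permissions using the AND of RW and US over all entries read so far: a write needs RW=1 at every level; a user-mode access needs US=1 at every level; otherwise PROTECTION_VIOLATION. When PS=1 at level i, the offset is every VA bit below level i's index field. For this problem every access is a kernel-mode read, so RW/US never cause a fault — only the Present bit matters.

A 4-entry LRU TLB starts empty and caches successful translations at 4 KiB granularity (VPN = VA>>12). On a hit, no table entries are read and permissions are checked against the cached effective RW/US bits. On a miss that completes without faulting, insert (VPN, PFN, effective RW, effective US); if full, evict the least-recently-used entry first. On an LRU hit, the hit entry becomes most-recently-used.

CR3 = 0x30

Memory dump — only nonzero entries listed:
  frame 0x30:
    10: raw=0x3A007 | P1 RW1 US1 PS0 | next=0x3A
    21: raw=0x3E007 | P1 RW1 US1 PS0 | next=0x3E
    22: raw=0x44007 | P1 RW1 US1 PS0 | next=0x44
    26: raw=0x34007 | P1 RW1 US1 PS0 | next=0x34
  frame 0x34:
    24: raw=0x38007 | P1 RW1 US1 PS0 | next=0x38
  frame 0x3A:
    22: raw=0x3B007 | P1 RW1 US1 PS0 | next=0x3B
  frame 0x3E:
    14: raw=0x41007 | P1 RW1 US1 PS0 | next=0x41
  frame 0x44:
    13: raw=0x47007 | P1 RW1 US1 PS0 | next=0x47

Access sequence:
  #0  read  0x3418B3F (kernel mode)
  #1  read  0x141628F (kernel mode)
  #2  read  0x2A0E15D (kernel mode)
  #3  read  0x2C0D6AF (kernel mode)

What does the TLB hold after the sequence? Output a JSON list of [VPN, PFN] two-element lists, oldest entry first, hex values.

Per-access translation:
#0 VA=0x3418B3F (r,kernel):
  [0] read 0x30 idx=26: raw=0x34007 flags P=1 W=1 U=1 S=0
  [1] read 0x34 idx=24: raw=0x38007 flags P=1 W=1 U=1 S=0
  → PA=0x38B3F  (2 entries read)
#1 VA=0x141628F (r,kernel):
  [0] read 0x30 idx=10: raw=0x3A007 flags P=1 W=1 U=1 S=0
  [1] read 0x3A idx=22: raw=0x3B007 flags P=1 W=1 U=1 S=0
  → PA=0x3B28F  (2 entries read)
#2 VA=0x2A0E15D (r,kernel):
  [0] read 0x30 idx=21: raw=0x3E007 flags P=1 W=1 U=1 S=0
  [1] read 0x3E idx=14: raw=0x41007 flags P=1 W=1 U=1 S=0
  → PA=0x4115D  (2 entries read)
#3 VA=0x2C0D6AF (r,kernel):
  [0] read 0x30 idx=22: raw=0x44007 flags P=1 W=1 U=1 S=0
  [1] read 0x44 idx=13: raw=0x47007 flags P=1 W=1 U=1 S=0
  → PA=0x476AF  (2 entries read)

TLB: [["0x3418", "0x38"], ["0x1416", "0x3B"], ["0x2A0E", "0x41"], ["0x2C0D", "0x47"]]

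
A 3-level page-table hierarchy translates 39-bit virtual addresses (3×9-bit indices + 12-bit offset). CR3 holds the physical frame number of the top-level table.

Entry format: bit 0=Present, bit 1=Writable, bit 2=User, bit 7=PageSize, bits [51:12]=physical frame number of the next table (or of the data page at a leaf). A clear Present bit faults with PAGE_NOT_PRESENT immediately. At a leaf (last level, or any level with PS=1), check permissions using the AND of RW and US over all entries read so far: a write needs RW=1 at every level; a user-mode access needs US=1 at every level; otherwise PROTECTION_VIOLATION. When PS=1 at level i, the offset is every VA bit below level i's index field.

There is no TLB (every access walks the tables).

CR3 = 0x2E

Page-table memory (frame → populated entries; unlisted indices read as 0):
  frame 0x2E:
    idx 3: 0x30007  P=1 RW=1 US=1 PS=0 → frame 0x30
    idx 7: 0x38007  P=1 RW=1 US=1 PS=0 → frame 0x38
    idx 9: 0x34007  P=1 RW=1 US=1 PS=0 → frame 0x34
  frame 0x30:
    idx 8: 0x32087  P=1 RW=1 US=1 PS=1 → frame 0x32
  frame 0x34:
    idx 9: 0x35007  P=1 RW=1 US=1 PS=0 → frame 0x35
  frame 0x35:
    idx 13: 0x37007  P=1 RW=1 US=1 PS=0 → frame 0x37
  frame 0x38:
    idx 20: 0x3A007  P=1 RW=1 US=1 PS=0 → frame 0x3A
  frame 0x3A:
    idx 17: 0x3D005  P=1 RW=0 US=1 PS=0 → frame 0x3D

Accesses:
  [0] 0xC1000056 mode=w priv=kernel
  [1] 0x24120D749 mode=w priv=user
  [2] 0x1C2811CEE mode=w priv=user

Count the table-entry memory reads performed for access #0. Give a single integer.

Walk each access:
#0 VA=0xC1000056 (w,kernel):
  L0: frame=0x2E idx=3 entry=0x30007 [P=1 RW=1 US=1 PS=0]
  L1: frame=0x30 idx=8 entry=0x32087 [P=1 RW=1 US=1 PS=1]
  → PA=0x32056 (huge @L1)  (2 entries read)
#1 VA=0x24120D749 (w,user):
  L0: frame=0x2E idx=9 entry=0x34007 [P=1 RW=1 US=1 PS=0]
  L1: frame=0x34 idx=9 entry=0x35007 [P=1 RW=1 US=1 PS=0]
  L2: frame=0x35 idx=13 entry=0x37007 [P=1 RW=1 US=1 PS=0]
  → PA=0x37749  (3 entries read)
#2 VA=0x1C2811CEE (w,user):
  L0: frame=0x2E idx=7 entry=0x38007 [P=1 RW=1 US=1 PS=0]
  L1: frame=0x38 idx=20 entry=0x3A007 [P=1 RW=1 US=1 PS=0]
  L2: frame=0x3A idx=17 entry=0x3D005 [P=1 RW=0 US=1 PS=0]
  ✗ PROTECTION_VIOLATION  [3 reads]

Entries read for #0: 2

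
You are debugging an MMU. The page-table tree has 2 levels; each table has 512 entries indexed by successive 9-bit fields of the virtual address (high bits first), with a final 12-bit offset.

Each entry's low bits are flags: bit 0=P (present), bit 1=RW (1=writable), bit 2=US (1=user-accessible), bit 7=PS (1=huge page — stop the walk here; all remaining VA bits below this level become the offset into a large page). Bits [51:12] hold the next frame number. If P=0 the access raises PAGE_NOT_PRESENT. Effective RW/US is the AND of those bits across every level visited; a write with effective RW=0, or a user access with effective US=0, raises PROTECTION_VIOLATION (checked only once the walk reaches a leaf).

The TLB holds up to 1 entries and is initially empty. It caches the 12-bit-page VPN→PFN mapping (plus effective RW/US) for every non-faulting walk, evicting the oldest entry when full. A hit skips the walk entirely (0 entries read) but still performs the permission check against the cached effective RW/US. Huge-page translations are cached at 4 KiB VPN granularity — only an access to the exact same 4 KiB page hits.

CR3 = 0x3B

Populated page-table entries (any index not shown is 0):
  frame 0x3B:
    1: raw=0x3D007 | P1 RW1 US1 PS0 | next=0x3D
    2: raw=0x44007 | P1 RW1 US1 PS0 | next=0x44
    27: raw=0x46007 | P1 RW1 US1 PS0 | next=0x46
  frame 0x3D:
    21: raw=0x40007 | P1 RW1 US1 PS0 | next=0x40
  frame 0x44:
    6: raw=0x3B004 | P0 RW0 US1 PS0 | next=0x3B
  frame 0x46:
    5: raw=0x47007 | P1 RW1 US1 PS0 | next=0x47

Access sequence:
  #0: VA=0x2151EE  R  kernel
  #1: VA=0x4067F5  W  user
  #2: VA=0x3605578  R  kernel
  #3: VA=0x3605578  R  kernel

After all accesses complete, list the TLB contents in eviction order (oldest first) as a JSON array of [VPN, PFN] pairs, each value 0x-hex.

Per-access translation:
#0 VA=0x2151EE (r,kernel):
  L0 @0x3B[1] → 0x3D007  P=1,RW=1,US=1,PS=0
  L1 @0x3D[21] → 0x40007  P=1,RW=1,US=1,PS=0
  ✓ 0x401EE  — 2 lookups
#1 VA=0x4067F5 (w,user):
  L0 @0x3B[2] → 0x44007  P=1,RW=1,US=1,PS=0
  L1 @0x44[6] → 0x3B004  P=0,RW=0,US=1,PS=0
  ✗ PAGE_NOT_PRESENT  [2 reads]
#2 VA=0x3605578 (r,kernel):
  L0 @0x3B[27] → 0x46007  P=1,RW=1,US=1,PS=0
  L1 @0x46[5] → 0x47007  P=1,RW=1,US=1,PS=0
  ✓ 0x47578  — 2 lookups
#3 VA=0x3605578 (r,kernel):
  TLB hit vpn=0x3605 → PA=0x47578

TLB: [["0x3605", "0x47"]]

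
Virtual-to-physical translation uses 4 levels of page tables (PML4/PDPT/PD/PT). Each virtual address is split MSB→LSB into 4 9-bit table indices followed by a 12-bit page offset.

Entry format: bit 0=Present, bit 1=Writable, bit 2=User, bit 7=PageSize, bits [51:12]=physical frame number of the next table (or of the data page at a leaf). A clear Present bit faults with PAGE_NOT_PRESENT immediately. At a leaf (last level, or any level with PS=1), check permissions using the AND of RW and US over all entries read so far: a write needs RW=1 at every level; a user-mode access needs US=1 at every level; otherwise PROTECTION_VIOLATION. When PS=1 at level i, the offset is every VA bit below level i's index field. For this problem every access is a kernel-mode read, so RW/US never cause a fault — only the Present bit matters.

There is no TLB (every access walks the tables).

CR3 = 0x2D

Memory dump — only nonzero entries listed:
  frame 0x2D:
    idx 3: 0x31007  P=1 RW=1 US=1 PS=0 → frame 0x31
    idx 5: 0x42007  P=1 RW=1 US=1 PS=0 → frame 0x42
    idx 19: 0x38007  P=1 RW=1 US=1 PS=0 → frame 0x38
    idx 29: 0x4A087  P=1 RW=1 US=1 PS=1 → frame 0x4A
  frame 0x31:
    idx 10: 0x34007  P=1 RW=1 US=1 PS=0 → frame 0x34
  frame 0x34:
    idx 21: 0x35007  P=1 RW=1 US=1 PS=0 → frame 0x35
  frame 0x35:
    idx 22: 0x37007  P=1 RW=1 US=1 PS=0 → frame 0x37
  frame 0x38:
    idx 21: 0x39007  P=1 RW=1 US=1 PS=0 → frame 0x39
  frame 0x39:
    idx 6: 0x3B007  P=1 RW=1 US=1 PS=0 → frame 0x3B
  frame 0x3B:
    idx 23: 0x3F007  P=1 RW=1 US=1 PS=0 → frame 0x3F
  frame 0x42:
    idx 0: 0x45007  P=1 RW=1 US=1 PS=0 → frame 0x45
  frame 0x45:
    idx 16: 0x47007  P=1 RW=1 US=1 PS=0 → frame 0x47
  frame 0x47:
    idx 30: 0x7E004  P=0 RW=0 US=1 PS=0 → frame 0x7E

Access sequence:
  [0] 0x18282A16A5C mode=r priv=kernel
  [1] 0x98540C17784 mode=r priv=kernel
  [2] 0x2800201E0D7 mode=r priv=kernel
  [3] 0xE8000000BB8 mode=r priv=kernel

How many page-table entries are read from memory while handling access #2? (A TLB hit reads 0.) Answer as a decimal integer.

Trace:
#0 VA=0x18282A16A5C (r,kernel):
  lvl0: tbl 0x2D, slot 3 ⇒ 0x31007 (P1/RW1/US1/PS0)
  lvl1: tbl 0x31, slot 10 ⇒ 0x34007 (P1/RW1/US1/PS0)
  lvl2: tbl 0x34, slot 21 ⇒ 0x35007 (P1/RW1/US1/PS0)
  lvl3: tbl 0x35, slot 22 ⇒ 0x37007 (P1/RW1/US1/PS0)
  → PA=0x37A5C  (4 entries read)
#1 VA=0x98540C17784 (r,kernel):
  lvl0: tbl 0x2D, slot 19 ⇒ 0x38007 (P1/RW1/US1/PS0)
  lvl1: tbl 0x38, slot 21 ⇒ 0x39007 (P1/RW1/US1/PS0)
  lvl2: tbl 0x39, slot 6 ⇒ 0x3B007 (P1/RW1/US1/PS0)
  lvl3: tbl 0x3B, slot 23 ⇒ 0x3F007 (P1/RW1/US1/PS0)
  → PA=0x3F784  (4 entries read)
#2 VA=0x2800201E0D7 (r,kernel):
  lvl0: tbl 0x2D, slot 5 ⇒ 0x42007 (P1/RW1/US1/PS0)
  lvl1: tbl 0x42, slot 0 ⇒ 0x45007 (P1/RW1/US1/PS0)
  lvl2: tbl 0x45, slot 16 ⇒ 0x47007 (P1/RW1/US1/PS0)
  lvl3: tbl 0x47, slot 30 ⇒ 0x7E004 (P0/RW0/US1/PS0)
  ⇒ fault: PAGE_NOT_PRESENT  — 4 lookups
#3 VA=0xE8000000BB8 (r,kernel):
  lvl0: tbl 0x2D, slot 29 ⇒ 0x4A087 (P1/RW1/US1/PS1)
  → PA=0x4ABB8 (huge @L0)  (1 entries read)

Entries read for #2: 4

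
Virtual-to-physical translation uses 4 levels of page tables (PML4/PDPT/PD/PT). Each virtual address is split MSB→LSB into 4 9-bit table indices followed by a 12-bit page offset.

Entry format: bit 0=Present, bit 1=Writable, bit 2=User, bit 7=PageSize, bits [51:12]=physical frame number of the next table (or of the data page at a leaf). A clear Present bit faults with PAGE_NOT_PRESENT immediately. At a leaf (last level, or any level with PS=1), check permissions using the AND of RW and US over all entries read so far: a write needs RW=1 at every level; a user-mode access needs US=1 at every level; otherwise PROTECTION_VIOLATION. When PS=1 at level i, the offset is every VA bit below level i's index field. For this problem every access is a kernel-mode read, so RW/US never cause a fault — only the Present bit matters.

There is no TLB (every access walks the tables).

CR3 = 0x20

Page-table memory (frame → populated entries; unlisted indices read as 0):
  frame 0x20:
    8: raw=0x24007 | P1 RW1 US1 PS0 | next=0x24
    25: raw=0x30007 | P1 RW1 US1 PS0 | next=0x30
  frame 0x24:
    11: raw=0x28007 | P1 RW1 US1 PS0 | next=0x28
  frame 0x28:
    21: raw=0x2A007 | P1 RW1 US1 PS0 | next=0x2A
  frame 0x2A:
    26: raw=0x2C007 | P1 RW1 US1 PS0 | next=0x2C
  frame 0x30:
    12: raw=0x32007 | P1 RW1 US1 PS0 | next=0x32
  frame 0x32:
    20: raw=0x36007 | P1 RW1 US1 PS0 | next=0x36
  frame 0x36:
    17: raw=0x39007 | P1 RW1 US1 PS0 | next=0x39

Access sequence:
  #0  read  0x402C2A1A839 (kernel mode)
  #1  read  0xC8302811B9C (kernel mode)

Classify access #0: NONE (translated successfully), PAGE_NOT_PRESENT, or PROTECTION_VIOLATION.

Per-access translation:
#0 VA=0x402C2A1A839 (r,kernel):
  lvl0: tbl 0x20, slot 8 ⇒ 0x24007 (P1/RW1/US1/PS0)
  lvl1: tbl 0x24, slot 11 ⇒ 0x28007 (P1/RW1/US1/PS0)
  lvl2: tbl 0x28, slot 21 ⇒ 0x2A007 (P1/RW1/US1/PS0)
  lvl3: tbl 0x2A, slot 26 ⇒ 0x2C007 (P1/RW1/US1/PS0)
  → PA=0x2C839  (4 entries read)
#1 VA=0xC8302811B9C (r,kernel):
  lvl0: tbl 0x20, slot 25 ⇒ 0x30007 (P1/RW1/US1/PS0)
  lvl1: tbl 0x30, slot 12 ⇒ 0x32007 (P1/RW1/US1/PS0)
  lvl2: tbl 0x32, slot 20 ⇒ 0x36007 (P1/RW1/US1/PS0)
  lvl3: tbl 0x36, slot 17 ⇒ 0x39007 (P1/RW1/US1/PS0)
  → PA=0x39B9C  (4 entries read)

Access #0 fault: NONE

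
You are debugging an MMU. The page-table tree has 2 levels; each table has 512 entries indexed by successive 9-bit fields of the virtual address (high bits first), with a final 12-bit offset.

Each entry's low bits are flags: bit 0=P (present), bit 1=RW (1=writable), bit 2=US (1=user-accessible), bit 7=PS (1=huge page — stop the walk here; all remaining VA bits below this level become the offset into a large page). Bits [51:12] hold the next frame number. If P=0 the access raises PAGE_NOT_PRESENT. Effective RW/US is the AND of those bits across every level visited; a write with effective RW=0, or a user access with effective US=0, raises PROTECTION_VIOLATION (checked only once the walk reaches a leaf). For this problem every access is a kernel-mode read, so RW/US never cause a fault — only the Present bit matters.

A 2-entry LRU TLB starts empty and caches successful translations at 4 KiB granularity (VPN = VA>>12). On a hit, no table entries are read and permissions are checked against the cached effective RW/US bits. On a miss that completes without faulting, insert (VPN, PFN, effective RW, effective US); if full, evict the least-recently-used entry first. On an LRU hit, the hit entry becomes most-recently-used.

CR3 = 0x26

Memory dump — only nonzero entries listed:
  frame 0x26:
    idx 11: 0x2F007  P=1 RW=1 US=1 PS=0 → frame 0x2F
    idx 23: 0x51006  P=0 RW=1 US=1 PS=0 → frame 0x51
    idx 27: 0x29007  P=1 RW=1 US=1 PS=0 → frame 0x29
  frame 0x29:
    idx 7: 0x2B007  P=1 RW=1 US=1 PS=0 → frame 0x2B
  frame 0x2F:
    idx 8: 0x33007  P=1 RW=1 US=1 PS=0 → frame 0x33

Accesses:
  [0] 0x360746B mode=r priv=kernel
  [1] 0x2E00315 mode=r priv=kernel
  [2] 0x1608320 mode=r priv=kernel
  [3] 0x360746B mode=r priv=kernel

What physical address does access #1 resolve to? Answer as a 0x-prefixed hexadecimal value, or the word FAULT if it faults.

Trace:
#0 VA=0x360746B (r,kernel):
  L0 @0x26[27] → 0x29007  P=1,RW=1,US=1,PS=0
  L1 @0x29[7] → 0x2B007  P=1,RW=1,US=1,PS=0
  → PA=0x2B46B  (2 entries read)
#1 VA=0x2E00315 (r,kernel):
  L0 @0x26[23] → 0x51006  P=0,RW=1,US=1,PS=0
  ⇒ fault: PAGE_NOT_PRESENT  — 1 lookups
#2 VA=0x1608320 (r,kernel):
  L0 @0x26[11] → 0x2F007  P=1,RW=1,US=1,PS=0
  L1 @0x2F[8] → 0x33007  P=1,RW=1,US=1,PS=0
  → PA=0x33320  (2 entries read)
#3 VA=0x360746B (r,kernel):
  TLB hit vpn=0x3607 → PA=0x2B46B

Access #1 PA: FAULT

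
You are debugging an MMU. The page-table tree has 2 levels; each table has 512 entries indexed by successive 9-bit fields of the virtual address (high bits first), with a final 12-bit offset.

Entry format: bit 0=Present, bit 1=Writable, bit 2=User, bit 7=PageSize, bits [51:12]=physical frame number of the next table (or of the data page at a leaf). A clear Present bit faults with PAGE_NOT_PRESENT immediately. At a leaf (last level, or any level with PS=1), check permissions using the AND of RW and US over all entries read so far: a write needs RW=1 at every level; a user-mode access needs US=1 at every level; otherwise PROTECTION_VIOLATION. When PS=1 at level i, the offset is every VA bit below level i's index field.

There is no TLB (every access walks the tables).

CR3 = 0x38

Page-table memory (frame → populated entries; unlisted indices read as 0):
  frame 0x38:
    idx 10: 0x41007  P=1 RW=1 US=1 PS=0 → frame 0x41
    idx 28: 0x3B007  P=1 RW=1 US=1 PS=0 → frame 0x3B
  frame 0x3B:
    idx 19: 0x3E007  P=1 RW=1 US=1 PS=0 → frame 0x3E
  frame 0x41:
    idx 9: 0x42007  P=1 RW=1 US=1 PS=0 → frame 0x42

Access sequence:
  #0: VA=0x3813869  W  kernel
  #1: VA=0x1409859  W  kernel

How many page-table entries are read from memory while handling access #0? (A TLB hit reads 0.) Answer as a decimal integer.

Trace:
#0 VA=0x3813869 (w,kernel):
  L0 @0x38[28] → 0x3B007  P=1,RW=1,US=1,PS=0
  L1 @0x3B[19] → 0x3E007  P=1,RW=1,US=1,PS=0
  → PA=0x3E869  (2 entries read)
#1 VA=0x1409859 (w,kernel):
  L0 @0x38[10] → 0x41007  P=1,RW=1,US=1,PS=0
  L1 @0x41[9] → 0x42007  P=1,RW=1,US=1,PS=0
  → PA=0x42859  (2 entries read)

Entries read for #0: 2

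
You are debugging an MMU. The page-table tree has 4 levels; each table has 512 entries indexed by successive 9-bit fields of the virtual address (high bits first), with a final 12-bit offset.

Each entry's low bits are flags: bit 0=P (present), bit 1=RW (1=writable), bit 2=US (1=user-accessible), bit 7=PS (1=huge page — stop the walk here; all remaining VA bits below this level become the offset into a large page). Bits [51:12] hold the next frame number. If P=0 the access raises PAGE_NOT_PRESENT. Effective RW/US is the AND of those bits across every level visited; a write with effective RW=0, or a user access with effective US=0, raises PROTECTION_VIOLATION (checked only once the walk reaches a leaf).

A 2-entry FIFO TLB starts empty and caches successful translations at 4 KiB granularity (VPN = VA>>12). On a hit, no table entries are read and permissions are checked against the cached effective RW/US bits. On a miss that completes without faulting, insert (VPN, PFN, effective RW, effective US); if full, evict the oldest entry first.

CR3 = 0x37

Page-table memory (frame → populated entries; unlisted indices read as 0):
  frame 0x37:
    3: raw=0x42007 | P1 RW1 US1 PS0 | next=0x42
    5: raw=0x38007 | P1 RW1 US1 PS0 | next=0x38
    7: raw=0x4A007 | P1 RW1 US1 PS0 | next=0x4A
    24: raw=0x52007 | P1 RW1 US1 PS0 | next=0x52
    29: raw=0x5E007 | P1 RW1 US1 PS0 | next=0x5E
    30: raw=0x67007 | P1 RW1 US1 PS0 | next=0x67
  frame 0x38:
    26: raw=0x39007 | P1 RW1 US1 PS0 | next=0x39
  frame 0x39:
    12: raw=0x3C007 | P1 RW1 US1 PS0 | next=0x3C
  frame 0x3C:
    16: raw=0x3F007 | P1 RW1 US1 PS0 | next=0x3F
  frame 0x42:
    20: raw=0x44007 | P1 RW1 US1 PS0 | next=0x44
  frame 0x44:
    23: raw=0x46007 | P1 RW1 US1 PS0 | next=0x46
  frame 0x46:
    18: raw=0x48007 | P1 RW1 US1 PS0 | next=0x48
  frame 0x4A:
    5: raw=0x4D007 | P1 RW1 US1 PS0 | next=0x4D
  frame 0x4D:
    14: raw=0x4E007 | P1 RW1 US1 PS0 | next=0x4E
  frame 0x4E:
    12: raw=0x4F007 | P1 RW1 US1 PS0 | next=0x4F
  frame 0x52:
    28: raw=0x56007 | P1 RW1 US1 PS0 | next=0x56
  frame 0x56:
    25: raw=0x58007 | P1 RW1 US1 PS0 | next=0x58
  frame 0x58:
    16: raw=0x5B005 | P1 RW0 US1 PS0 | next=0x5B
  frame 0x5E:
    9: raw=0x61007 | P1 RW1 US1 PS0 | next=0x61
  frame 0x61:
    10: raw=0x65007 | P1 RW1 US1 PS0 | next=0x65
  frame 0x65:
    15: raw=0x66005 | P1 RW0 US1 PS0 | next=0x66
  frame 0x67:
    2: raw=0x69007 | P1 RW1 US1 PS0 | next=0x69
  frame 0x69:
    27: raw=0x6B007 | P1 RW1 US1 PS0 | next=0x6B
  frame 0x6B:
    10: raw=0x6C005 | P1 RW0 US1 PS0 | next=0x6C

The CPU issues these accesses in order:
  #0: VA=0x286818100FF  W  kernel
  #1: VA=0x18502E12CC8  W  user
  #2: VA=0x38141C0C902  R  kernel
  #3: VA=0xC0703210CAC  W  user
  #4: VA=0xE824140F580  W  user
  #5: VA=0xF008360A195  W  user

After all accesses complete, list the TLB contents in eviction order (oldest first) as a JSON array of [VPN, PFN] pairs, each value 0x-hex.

Per-access translation:
#0 VA=0x286818100FF (w,kernel):
  L0 @0x37[5] → 0x38007  P=1,RW=1,US=1,PS=0
  L1 @0x38[26] → 0x39007  P=1,RW=1,US=1,PS=0
  L2 @0x39[12] → 0x3C007  P=1,RW=1,US=1,PS=0
  L3 @0x3C[16] → 0x3F007  P=1,RW=1,US=1,PS=0
  → PA=0x3F0FF  (4 entries read)
#1 VA=0x18502E12CC8 (w,user):
  L0 @0x37[3] → 0x42007  P=1,RW=1,US=1,PS=0
  L1 @0x42[20] → 0x44007  P=1,RW=1,US=1,PS=0
  L2 @0x44[23] → 0x46007  P=1,RW=1,US=1,PS=0
  L3 @0x46[18] → 0x48007  P=1,RW=1,US=1,PS=0
  → PA=0x48CC8  (4 entries read)
#2 VA=0x38141C0C902 (r,kernel):
  L0 @0x37[7] → 0x4A007  P=1,RW=1,US=1,PS=0
  L1 @0x4A[5] → 0x4D007  P=1,RW=1,US=1,PS=0
  L2 @0x4D[14] → 0x4E007  P=1,RW=1,US=1,PS=0
  L3 @0x4E[12] → 0x4F007  P=1,RW=1,US=1,PS=0
  → PA=0x4F902  (4 entries read)
#3 VA=0xC0703210CAC (w,user):
  L0 @0x37[24] → 0x52007  P=1,RW=1,US=1,PS=0
  L1 @0x52[28] → 0x56007  P=1,RW=1,US=1,PS=0
  L2 @0x56[25] → 0x58007  P=1,RW=1,US=1,PS=0
  L3 @0x58[16] → 0x5B005  P=1,RW=0,US=1,PS=0
  ⇒ fault: PROTECTION_VIOLATION  — 4 lookups
#4 VA=0xE824140F580 (w,user):
  L0 @0x37[29] → 0x5E007  P=1,RW=1,US=1,PS=0
  L1 @0x5E[9] → 0x61007  P=1,RW=1,US=1,PS=0
  L2 @0x61[10] → 0x65007  P=1,RW=1,US=1,PS=0
  L3 @0x65[15] → 0x66005  P=1,RW=0,US=1,PS=0
  ⇒ fault: PROTECTION_VIOLATION  — 4 lookups
#5 VA=0xF008360A195 (w,user):
  L0 @0x37[30] → 0x67007  P=1,RW=1,US=1,PS=0
  L1 @0x67[2] → 0x69007  P=1,RW=1,US=1,PS=0
  L2 @0x69[27] → 0x6B007  P=1,RW=1,US=1,PS=0
  L3 @0x6B[10] → 0x6C005  P=1,RW=0,US=1,PS=0
  ⇒ fault: PROTECTION_VIOLATION  — 4 lookups

TLB: [["0x18502E12", "0x48"], ["0x38141C0C", "0x4F"]]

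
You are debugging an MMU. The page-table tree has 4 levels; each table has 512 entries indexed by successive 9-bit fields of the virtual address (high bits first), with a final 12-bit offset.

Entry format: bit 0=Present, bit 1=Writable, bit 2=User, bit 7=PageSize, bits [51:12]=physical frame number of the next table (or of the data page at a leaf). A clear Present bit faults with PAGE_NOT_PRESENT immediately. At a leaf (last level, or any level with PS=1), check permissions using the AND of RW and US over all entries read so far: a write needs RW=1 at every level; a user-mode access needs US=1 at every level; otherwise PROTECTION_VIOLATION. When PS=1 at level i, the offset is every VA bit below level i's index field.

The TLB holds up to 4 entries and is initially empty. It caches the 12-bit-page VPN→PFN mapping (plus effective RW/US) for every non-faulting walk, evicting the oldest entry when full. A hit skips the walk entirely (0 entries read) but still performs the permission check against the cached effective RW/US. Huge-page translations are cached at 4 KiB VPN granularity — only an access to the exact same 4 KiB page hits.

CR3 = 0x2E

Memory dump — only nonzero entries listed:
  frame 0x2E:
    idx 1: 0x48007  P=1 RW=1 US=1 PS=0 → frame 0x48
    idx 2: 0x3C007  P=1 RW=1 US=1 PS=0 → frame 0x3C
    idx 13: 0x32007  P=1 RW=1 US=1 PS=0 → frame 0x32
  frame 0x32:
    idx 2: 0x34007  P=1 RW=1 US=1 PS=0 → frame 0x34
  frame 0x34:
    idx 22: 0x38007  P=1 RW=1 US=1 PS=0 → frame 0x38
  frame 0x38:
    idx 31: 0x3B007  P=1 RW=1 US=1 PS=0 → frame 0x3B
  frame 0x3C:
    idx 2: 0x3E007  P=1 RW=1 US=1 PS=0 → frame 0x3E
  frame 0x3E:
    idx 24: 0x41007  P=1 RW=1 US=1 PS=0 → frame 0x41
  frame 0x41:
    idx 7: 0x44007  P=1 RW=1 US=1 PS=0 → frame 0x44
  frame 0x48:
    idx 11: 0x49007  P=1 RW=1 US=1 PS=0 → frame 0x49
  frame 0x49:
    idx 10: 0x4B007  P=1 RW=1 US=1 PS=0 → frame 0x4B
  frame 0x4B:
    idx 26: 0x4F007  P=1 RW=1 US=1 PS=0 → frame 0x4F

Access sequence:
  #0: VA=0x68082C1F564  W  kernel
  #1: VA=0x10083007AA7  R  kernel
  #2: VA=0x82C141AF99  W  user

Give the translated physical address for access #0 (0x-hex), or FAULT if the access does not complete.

Per-access translation:
#0 VA=0x68082C1F564 (w,kernel):
  L0 @0x2E[13] → 0x32007  P=1,RW=1,US=1,PS=0
  L1 @0x32[2] → 0x34007  P=1,RW=1,US=1,PS=0
  L2 @0x34[22] → 0x38007  P=1,RW=1,US=1,PS=0
  L3 @0x38[31] → 0x3B007  P=1,RW=1,US=1,PS=0
  ✓ 0x3B564  — 4 lookups
#1 VA=0x10083007AA7 (r,kernel):
  L0 @0x2E[2] → 0x3C007  P=1,RW=1,US=1,PS=0
  L1 @0x3C[2] → 0x3E007  P=1,RW=1,US=1,PS=0
  L2 @0x3E[24] → 0x41007  P=1,RW=1,US=1,PS=0
  L3 @0x41[7] → 0x44007  P=1,RW=1,US=1,PS=0
  ✓ 0x44AA7  — 4 lookups
#2 VA=0x82C141AF99 (w,user):
  L0 @0x2E[1] → 0x48007  P=1,RW=1,US=1,PS=0
  L1 @0x48[11] → 0x49007  P=1,RW=1,US=1,PS=0
  L2 @0x49[10] → 0x4B007  P=1,RW=1,US=1,PS=0
  L3 @0x4B[26] → 0x4F007  P=1,RW=1,US=1,PS=0
  ✓ 0x4FF99  — 4 lookups

Access #0 PA: 0x3B564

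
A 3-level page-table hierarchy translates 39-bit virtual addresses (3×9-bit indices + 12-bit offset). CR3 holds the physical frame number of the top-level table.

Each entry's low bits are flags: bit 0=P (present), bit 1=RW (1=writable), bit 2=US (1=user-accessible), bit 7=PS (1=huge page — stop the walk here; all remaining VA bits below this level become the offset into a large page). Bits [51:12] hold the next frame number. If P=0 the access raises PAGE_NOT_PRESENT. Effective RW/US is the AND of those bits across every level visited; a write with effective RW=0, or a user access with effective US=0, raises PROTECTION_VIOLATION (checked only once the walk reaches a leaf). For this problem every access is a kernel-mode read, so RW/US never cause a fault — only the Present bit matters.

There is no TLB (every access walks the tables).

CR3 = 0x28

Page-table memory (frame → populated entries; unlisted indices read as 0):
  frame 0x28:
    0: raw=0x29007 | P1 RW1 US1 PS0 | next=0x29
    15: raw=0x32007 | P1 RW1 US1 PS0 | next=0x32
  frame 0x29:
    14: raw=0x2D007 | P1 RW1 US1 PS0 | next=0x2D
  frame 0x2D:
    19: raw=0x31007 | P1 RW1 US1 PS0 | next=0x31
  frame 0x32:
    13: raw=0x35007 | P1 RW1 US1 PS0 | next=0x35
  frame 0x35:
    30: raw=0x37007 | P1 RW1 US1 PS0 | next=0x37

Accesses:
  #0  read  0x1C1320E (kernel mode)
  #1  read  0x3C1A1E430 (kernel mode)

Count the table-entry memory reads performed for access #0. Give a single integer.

Per-access translation:
#0 VA=0x1C1320E (r,kernel):
  [0] read 0x28 idx=0: raw=0x29007 flags P=1 W=1 U=1 S=0
  [1] read 0x29 idx=14: raw=0x2D007 flags P=1 W=1 U=1 S=0
  [2] read 0x2D idx=19: raw=0x31007 flags P=1 W=1 U=1 S=0
  ✓ 0x3120E  — 3 lookups
#1 VA=0x3C1A1E430 (r,kernel):
  [0] read 0x28 idx=15: raw=0x32007 flags P=1 W=1 U=1 S=0
  [1] read 0x32 idx=13: raw=0x35007 flags P=1 W=1 U=1 S=0
  [2] read 0x35 idx=30: raw=0x37007 flags P=1 W=1 U=1 S=0
  ✓ 0x37430  — 3 lookups

Entries read for #0: 3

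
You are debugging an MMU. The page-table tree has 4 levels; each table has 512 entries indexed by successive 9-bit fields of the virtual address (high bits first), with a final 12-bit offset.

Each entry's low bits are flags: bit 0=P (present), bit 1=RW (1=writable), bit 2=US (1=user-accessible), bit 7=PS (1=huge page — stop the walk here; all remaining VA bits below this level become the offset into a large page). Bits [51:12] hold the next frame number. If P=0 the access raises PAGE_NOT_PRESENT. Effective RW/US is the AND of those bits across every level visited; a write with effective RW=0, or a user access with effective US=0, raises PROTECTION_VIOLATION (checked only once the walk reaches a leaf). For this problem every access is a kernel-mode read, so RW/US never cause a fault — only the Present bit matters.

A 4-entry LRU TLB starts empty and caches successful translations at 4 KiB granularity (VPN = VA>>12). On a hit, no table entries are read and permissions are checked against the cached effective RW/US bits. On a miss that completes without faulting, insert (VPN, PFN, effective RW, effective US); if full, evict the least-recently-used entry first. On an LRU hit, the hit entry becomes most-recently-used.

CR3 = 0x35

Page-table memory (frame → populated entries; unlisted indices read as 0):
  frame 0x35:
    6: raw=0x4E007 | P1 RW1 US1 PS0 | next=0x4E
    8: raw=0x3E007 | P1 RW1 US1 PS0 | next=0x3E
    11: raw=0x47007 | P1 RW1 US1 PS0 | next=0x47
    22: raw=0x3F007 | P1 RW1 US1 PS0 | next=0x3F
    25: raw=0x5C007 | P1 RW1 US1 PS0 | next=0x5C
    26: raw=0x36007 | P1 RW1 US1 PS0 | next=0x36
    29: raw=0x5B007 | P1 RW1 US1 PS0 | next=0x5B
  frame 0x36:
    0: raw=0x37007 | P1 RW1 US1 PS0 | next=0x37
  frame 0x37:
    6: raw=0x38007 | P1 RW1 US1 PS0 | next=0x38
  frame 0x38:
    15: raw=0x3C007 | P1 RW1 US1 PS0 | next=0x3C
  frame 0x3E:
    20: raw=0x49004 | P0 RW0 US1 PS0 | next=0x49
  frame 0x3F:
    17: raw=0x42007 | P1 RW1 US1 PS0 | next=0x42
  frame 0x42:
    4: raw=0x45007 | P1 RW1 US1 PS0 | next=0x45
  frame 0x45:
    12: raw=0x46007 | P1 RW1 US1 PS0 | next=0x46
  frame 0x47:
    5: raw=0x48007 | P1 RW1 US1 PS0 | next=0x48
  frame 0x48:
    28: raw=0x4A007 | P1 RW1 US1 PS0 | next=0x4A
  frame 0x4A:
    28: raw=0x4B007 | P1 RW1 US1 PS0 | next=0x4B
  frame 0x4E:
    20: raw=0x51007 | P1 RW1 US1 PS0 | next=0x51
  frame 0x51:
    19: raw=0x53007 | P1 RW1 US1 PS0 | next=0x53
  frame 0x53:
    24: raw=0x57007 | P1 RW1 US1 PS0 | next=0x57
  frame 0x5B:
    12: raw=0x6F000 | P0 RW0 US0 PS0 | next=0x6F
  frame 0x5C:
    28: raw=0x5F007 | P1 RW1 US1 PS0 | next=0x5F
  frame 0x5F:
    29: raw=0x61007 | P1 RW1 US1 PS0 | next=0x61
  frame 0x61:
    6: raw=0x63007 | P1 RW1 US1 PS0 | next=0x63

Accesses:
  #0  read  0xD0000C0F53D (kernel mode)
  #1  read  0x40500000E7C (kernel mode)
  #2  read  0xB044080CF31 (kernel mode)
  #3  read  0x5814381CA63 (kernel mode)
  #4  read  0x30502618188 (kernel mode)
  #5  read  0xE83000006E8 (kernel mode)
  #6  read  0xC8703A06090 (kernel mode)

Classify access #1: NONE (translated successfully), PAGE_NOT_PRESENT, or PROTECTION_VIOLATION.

Per-access translation:
#0 VA=0xD0000C0F53D (r,kernel):
  L0: frame=0x35 idx=26 entry=0x36007 [P=1 RW=1 US=1 PS=0]
  L1: frame=0x36 idx=0 entry=0x37007 [P=1 RW=1 US=1 PS=0]
  L2: frame=0x37 idx=6 entry=0x38007 [P=1 RW=1 US=1 PS=0]
  L3: frame=0x38 idx=15 entry=0x3C007 [P=1 RW=1 US=1 PS=0]
  → PA=0x3C53D  (4 entries read)
#1 VA=0x40500000E7C (r,kernel):
  L0: frame=0x35 idx=8 entry=0x3E007 [P=1 RW=1 US=1 PS=0]
  L1: frame=0x3E idx=20 entry=0x49004 [P=0 RW=0 US=1 PS=0]
  ⇒ fault: PAGE_NOT_PRESENT  — 2 lookups
#2 VA=0xB044080CF31 (r,kernel):
  L0: frame=0x35 idx=22 entry=0x3F007 [P=1 RW=1 US=1 PS=0]
  L1: frame=0x3F idx=17 entry=0x42007 [P=1 RW=1 US=1 PS=0]
  L2: frame=0x42 idx=4 entry=0x45007 [P=1 RW=1 US=1 PS=0]
  L3: frame=0x45 idx=12 entry=0x46007 [P=1 RW=1 US=1 PS=0]
  → PA=0x46F31  (4 entries read)
#3 VA=0x5814381CA63 (r,kernel):
  L0: frame=0x35 idx=11 entry=0x47007 [P=1 RW=1 US=1 PS=0]
  L1: frame=0x47 idx=5 entry=0x48007 [P=1 RW=1 US=1 PS=0]
  L2: frame=0x48 idx=28 entry=0x4A007 [P=1 RW=1 US=1 PS=0]
  L3: frame=0x4A idx=28 entry=0x4B007 [P=1 RW=1 US=1 PS=0]
  → PA=0x4BA63  (4 entries read)
#4 VA=0x30502618188 (r,kernel):
  L0: frame=0x35 idx=6 entry=0x4E007 [P=1 RW=1 US=1 PS=0]
  L1: frame=0x4E idx=20 entry=0x51007 [P=1 RW=1 US=1 PS=0]
  L2: frame=0x51 idx=19 entry=0x53007 [P=1 RW=1 US=1 PS=0]
  L3: frame=0x53 idx=24 entry=0x57007 [P=1 RW=1 US=1 PS=0]
  → PA=0x57188  (4 entries read)
#5 VA=0xE83000006E8 (r,kernel):
  L0: frame=0x35 idx=29 entry=0x5B007 [P=1 RW=1 US=1 PS=0]
  L1: frame=0x5B idx=12 entry=0x6F000 [P=0 RW=0 US=0 PS=0]
  ⇒ fault: PAGE_NOT_PRESENT  — 2 lookups
#6 VA=0xC8703A06090 (r,kernel):
  L0: frame=0x35 idx=25 entry=0x5C007 [P=1 RW=1 US=1 PS=0]
  L1: frame=0x5C idx=28 entry=0x5F007 [P=1 RW=1 US=1 PS=0]
  L2: frame=0x5F idx=29 entry=0x61007 [P=1 RW=1 US=1 PS=0]
  L3: frame=0x61 idx=6 entry=0x63007 [P=1 RW=1 US=1 PS=0]
  → PA=0x63090  (4 entries read)

Access #1 fault: PAGE_NOT_PRESENT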